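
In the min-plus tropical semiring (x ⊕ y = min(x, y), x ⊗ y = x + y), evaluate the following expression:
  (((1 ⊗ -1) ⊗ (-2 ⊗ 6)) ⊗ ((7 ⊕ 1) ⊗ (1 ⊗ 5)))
(((1 ⊗ -1) ⊗ (-2 ⊗ 6)) ⊗ ((7 ⊕ 1) ⊗ (1 ⊗ 5))) = 11

Expand innermost to outermost. Recall ⊕ takes the minimum of its arguments and ⊗ takes their sum. Working out the expression (((1 ⊗ -1) ⊗ (-2 ⊗ 6)) ⊗ ((7 ⊕ 1) ⊗ (1 ⊗ 5))) gives 11.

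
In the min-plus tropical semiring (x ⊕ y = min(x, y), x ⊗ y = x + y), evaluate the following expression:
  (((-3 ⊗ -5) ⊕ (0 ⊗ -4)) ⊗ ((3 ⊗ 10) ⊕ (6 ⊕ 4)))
(((-3 ⊗ -5) ⊕ (0 ⊗ -4)) ⊗ ((3 ⊗ 10) ⊕ (6 ⊕ 4))) = -4

Expand innermost to outermost. Recall ⊕ takes the minimum of its arguments and ⊗ takes their sum. Working out the expression (((-3 ⊗ -5) ⊕ (0 ⊗ -4)) ⊗ ((3 ⊗ 10) ⊕ (6 ⊕ 4))) gives -4.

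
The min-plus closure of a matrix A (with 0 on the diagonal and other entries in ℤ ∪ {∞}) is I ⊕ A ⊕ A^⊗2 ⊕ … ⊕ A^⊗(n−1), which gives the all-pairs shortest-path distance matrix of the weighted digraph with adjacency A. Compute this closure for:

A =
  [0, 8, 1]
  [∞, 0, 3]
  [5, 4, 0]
Closure =
  [0, 5, 1]
  [8, 0, 3]
  [5, 4, 0]

This is the Floyd-Warshall all-pairs shortest-path computation. For each intermediate vertex k = 0, 1, …, 2, update dist[i][j] ← min(dist[i][j], dist[i][k] + dist[k][j]). The final matrix gives, for each (i, j), the minimum total weight of any directed path from i to j (possibly empty when i = j).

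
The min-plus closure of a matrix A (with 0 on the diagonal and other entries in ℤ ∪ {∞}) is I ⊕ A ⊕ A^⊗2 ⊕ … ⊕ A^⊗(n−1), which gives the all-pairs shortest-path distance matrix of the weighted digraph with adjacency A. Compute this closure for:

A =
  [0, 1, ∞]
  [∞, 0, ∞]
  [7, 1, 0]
Closure =
  [0, 1, ∞]
  [∞, 0, ∞]
  [7, 1, 0]

This is the Floyd-Warshall all-pairs shortest-path computation. For each intermediate vertex k = 0, 1, …, 2, update dist[i][j] ← min(dist[i][j], dist[i][k] + dist[k][j]). The final matrix gives, for each (i, j), the minimum total weight of any directed path from i to j (possibly empty when i = j).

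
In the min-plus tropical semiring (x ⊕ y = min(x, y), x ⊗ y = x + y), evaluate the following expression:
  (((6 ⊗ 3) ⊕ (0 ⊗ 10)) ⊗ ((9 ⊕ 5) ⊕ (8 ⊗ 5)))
(((6 ⊗ 3) ⊕ (0 ⊗ 10)) ⊗ ((9 ⊕ 5) ⊕ (8 ⊗ 5))) = 14

Expand innermost to outermost. Recall ⊕ takes the minimum of its arguments and ⊗ takes their sum. Working out the expression (((6 ⊗ 3) ⊕ (0 ⊗ 10)) ⊗ ((9 ⊕ 5) ⊕ (8 ⊗ 5))) gives 14.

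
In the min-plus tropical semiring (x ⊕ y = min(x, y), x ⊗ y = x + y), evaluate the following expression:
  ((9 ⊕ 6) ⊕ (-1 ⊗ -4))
((9 ⊕ 6) ⊕ (-1 ⊗ -4)) = -5

Expand innermost to outermost. Recall ⊕ takes the minimum of its arguments and ⊗ takes their sum. Working out the expression ((9 ⊕ 6) ⊕ (-1 ⊗ -4)) gives -5.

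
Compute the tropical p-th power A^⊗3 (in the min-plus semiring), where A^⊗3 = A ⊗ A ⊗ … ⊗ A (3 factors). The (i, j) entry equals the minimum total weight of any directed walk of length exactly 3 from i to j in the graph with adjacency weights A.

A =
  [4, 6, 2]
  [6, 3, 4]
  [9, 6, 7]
A^⊗3 =
  [12, 11, 10]
  [12, 9, 10]
  [15, 12, 13]

Each entry (A^⊗3)_ij equals the minimum over all length-3 walks i = v_0 → v_1 → … → v_3 = j of Σ_t A[v_t][v_{t+1}]. For example, for (i, j) = (0, 2) we minimise over 9 possible intermediate vertex sequences; the minimum is 10, attained along the walk 0 → 0 → 0 → 2.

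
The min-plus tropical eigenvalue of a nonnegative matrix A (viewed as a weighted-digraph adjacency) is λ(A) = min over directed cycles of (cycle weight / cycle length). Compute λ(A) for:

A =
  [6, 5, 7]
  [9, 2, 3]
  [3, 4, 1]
λ(A) = 1

Enumerate directed cycles and compute their means (weight / length). Sample:
  cycle 0 → 0: weight = 6, length = 1, mean = 6/1 ≈ 6.000
  cycle 1 → 1: weight = 2, length = 1, mean = 2/1 ≈ 2.000
  cycle 2 → 2: weight = 1, length = 1, mean = 1/1 ≈ 1.000
  cycle 0 → 1 → 0: weight = 14, length = 2, mean = 14/2 ≈ 7.000
  cycle 0 → 2 → 0: weight = 10, length = 2, mean = 10/2 ≈ 5.000
  cycle 1 → 0 → 1: weight = 14, length = 2, mean = 14/2 ≈ 7.000
Minimum mean = 1.000, attained e.g. along the cycle 2 → 2 with weight 1 and length 1. So λ(A) = 1/1 = 1.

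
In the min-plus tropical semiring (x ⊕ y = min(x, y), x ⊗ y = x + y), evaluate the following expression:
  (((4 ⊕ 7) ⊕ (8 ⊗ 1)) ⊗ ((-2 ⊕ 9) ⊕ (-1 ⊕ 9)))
(((4 ⊕ 7) ⊕ (8 ⊗ 1)) ⊗ ((-2 ⊕ 9) ⊕ (-1 ⊕ 9))) = 2

Expand innermost to outermost. Recall ⊕ takes the minimum of its arguments and ⊗ takes their sum. Working out the expression (((4 ⊕ 7) ⊕ (8 ⊗ 1)) ⊗ ((-2 ⊕ 9) ⊕ (-1 ⊕ 9))) gives 2.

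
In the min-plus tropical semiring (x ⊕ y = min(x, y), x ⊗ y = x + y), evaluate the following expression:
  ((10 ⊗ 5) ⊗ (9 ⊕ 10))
((10 ⊗ 5) ⊗ (9 ⊕ 10)) = 24

Expand innermost to outermost. Recall ⊕ takes the minimum of its arguments and ⊗ takes their sum. Working out the expression ((10 ⊗ 5) ⊗ (9 ⊕ 10)) gives 24.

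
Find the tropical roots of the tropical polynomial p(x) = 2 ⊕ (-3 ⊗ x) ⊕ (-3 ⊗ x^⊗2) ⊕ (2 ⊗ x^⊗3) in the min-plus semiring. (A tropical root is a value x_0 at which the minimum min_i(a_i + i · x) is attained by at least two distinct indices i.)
Roots: {-5, 0, 5}

Each tropical root is a break point of the lower envelope of the lines y = a_i + i · x (there are 4 lines, with slopes 0, 1, ..., 3). Only the lines that attain the minimum somewhere contribute to roots; other lines are dominated. Here the surviving (envelope) indices are i = 3, i = 2, i = 1, i = 0.
Intersections between consecutive envelope lines give the roots: for adjacent envelope indices i < j the intersection is x = (a_i − a_j) / (j − i). Reading off the sorted break points: {-5, 0, 5}.
Verification: at each break x_0, at least two indices attain the minimum of min_i(a_i + i · x_0).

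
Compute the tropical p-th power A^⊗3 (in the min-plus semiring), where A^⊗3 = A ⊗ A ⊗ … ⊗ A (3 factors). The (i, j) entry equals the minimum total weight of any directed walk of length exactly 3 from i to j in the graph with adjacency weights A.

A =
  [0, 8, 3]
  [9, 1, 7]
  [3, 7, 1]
A^⊗3 =
  [0, 8, 3]
  [9, 3, 9]
  [3, 9, 3]

Each entry (A^⊗3)_ij equals the minimum over all length-3 walks i = v_0 → v_1 → … → v_3 = j of Σ_t A[v_t][v_{t+1}]. For example, for (i, j) = (0, 2) we minimise over 9 possible intermediate vertex sequences; the minimum is 3, attained along the walk 0 → 0 → 0 → 2.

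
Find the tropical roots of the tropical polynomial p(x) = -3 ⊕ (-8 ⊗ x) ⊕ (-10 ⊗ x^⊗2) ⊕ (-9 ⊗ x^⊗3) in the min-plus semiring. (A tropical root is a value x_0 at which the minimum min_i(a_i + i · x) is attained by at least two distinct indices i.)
Roots: {-1, 2, 5}

Each tropical root is a break point of the lower envelope of the lines y = a_i + i · x (there are 4 lines, with slopes 0, 1, ..., 3). Only the lines that attain the minimum somewhere contribute to roots; other lines are dominated. Here the surviving (envelope) indices are i = 3, i = 2, i = 1, i = 0.
Intersections between consecutive envelope lines give the roots: for adjacent envelope indices i < j the intersection is x = (a_i − a_j) / (j − i). Reading off the sorted break points: {-1, 2, 5}.
Verification: at each break x_0, at least two indices attain the minimum of min_i(a_i + i · x_0).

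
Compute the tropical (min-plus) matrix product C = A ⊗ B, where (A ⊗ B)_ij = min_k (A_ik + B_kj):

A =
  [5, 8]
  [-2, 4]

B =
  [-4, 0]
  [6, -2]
A ⊗ B =
  [1, 5]
  [-6, -2]

Apply the min-plus product entry-by-entry:
  C[0][0] = min over k of (A[0][0] + B[0][0] = 5 + -4 = 1, A[0][1] + B[1][0] = 8 + 6 = 14) = 1 (attained at k = 0)
  C[0][1] = min over k of (A[0][0] + B[0][1] = 5 + 0 = 5, A[0][1] + B[1][1] = 8 + -2 = 6) = 5 (attained at k = 0)
  C[1][0] = min over k of (A[1][0] + B[0][0] = -2 + -4 = -6, A[1][1] + B[1][0] = 4 + 6 = 10) = -6 (attained at k = 0)
  C[1][1] = min over k of (A[1][0] + B[0][1] = -2 + 0 = -2, A[1][1] + B[1][1] = 4 + -2 = 2) = -2 (attained at k = 0)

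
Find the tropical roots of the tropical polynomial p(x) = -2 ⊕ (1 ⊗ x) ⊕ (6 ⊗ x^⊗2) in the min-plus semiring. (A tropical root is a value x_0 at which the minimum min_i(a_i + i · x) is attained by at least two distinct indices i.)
Roots: {-5, -3}

Each tropical root is a break point of the lower envelope of the lines y = a_i + i · x (there are 3 lines, with slopes 0, 1, ..., 2). Only the lines that attain the minimum somewhere contribute to roots; other lines are dominated. Here the surviving (envelope) indices are i = 2, i = 1, i = 0.
Intersections between consecutive envelope lines give the roots: for adjacent envelope indices i < j the intersection is x = (a_i − a_j) / (j − i). Reading off the sorted break points: {-5, -3}.
Verification: at each break x_0, at least two indices attain the minimum of min_i(a_i + i · x_0).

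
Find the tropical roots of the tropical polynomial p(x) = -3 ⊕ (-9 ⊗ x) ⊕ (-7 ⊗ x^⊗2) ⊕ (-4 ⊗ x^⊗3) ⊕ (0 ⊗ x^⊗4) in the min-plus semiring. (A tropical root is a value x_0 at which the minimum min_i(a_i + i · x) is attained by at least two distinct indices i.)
Roots: {-4, -3, -2, 6}

Each tropical root is a break point of the lower envelope of the lines y = a_i + i · x (there are 5 lines, with slopes 0, 1, ..., 4). Only the lines that attain the minimum somewhere contribute to roots; other lines are dominated. Here the surviving (envelope) indices are i = 4, i = 3, i = 2, i = 1, i = 0.
Intersections between consecutive envelope lines give the roots: for adjacent envelope indices i < j the intersection is x = (a_i − a_j) / (j − i). Reading off the sorted break points: {-4, -3, -2, 6}.
Verification: at each break x_0, at least two indices attain the minimum of min_i(a_i + i · x_0).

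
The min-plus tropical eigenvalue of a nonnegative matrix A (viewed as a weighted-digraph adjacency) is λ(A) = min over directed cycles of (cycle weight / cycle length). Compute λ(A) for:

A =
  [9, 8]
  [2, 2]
λ(A) = 2

Enumerate directed cycles and compute their means (weight / length). Sample:
  cycle 0 → 0: weight = 9, length = 1, mean = 9/1 ≈ 9.000
  cycle 1 → 1: weight = 2, length = 1, mean = 2/1 ≈ 2.000
  cycle 0 → 1 → 0: weight = 10, length = 2, mean = 10/2 ≈ 5.000
  cycle 1 → 0 → 1: weight = 10, length = 2, mean = 10/2 ≈ 5.000
Minimum mean = 2.000, attained e.g. along the cycle 1 → 1 with weight 2 and length 1. So λ(A) = 2/1 = 2.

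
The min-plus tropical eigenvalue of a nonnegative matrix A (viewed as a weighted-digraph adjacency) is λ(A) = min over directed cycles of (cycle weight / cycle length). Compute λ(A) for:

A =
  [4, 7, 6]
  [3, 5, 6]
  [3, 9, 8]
λ(A) = 4

Enumerate directed cycles and compute their means (weight / length). Sample:
  cycle 0 → 0: weight = 4, length = 1, mean = 4/1 ≈ 4.000
  cycle 1 → 1: weight = 5, length = 1, mean = 5/1 ≈ 5.000
  cycle 2 → 2: weight = 8, length = 1, mean = 8/1 ≈ 8.000
  cycle 0 → 1 → 0: weight = 10, length = 2, mean = 10/2 ≈ 5.000
  cycle 0 → 2 → 0: weight = 9, length = 2, mean = 9/2 ≈ 4.500
  cycle 1 → 0 → 1: weight = 10, length = 2, mean = 10/2 ≈ 5.000
Minimum mean = 4.000, attained e.g. along the cycle 0 → 0 with weight 4 and length 1. So λ(A) = 4/1 = 4.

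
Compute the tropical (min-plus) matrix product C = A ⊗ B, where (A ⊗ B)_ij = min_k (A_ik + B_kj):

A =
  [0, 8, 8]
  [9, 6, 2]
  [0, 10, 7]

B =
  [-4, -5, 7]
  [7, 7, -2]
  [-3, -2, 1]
A ⊗ B =
  [-4, -5, 6]
  [-1, 0, 3]
  [-4, -5, 7]

Apply the min-plus product entry-by-entry:
  C[0][0] = min over k of (A[0][0] + B[0][0] = 0 + -4 = -4, A[0][1] + B[1][0] = 8 + 7 = 15, A[0][2] + B[2][0] = 8 + -3 = 5) = -4 (attained at k = 0)
  C[0][1] = min over k of (A[0][0] + B[0][1] = 0 + -5 = -5, A[0][1] + B[1][1] = 8 + 7 = 15, A[0][2] + B[2][1] = 8 + -2 = 6) = -5 (attained at k = 0)
  C[0][2] = min over k of (A[0][0] + B[0][2] = 0 + 7 = 7, A[0][1] + B[1][2] = 8 + -2 = 6, A[0][2] + B[2][2] = 8 + 1 = 9) = 6 (attained at k = 1)
  C[1][0] = min over k of (A[1][0] + B[0][0] = 9 + -4 = 5, A[1][1] + B[1][0] = 6 + 7 = 13, A[1][2] + B[2][0] = 2 + -3 = -1) = -1 (attained at k = 2)
  C[1][1] = min over k of (A[1][0] + B[0][1] = 9 + -5 = 4, A[1][1] + B[1][1] = 6 + 7 = 13, A[1][2] + B[2][1] = 2 + -2 = 0) = 0 (attained at k = 2)
  C[1][2] = min over k of (A[1][0] + B[0][2] = 9 + 7 = 16, A[1][1] + B[1][2] = 6 + -2 = 4, A[1][2] + B[2][2] = 2 + 1 = 3) = 3 (attained at k = 2)
  C[2][0] = min over k of (A[2][0] + B[0][0] = 0 + -4 = -4, A[2][1] + B[1][0] = 10 + 7 = 17, A[2][2] + B[2][0] = 7 + -3 = 4) = -4 (attained at k = 0)
  C[2][1] = min over k of (A[2][0] + B[0][1] = 0 + -5 = -5, A[2][1] + B[1][1] = 10 + 7 = 17, A[2][2] + B[2][1] = 7 + -2 = 5) = -5 (attained at k = 0)
  C[2][2] = min over k of (A[2][0] + B[0][2] = 0 + 7 = 7, A[2][1] + B[1][2] = 10 + -2 = 8, A[2][2] + B[2][2] = 7 + 1 = 8) = 7 (attained at k = 0)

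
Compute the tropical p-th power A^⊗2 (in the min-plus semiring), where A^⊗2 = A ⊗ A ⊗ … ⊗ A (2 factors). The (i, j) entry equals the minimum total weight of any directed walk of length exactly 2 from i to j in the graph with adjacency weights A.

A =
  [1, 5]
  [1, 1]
A^⊗2 =
  [2, 6]
  [2, 2]

Each entry (A^⊗2)_ij equals the minimum over all length-2 walks i = v_0 → v_1 → … → v_2 = j of Σ_t A[v_t][v_{t+1}]. For example, for (i, j) = (0, 1) we minimise over 2 possible intermediate vertex sequences; the minimum is 6, attained along the walk 0 → 0 → 1.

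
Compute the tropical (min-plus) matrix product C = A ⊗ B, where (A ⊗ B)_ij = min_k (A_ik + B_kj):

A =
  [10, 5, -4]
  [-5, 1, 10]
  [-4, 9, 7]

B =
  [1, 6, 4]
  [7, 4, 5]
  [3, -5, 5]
A ⊗ B =
  [-1, -9, 1]
  [-4, 1, -1]
  [-3, 2, 0]

Apply the min-plus product entry-by-entry:
  C[0][0] = min over k of (A[0][0] + B[0][0] = 10 + 1 = 11, A[0][1] + B[1][0] = 5 + 7 = 12, A[0][2] + B[2][0] = -4 + 3 = -1) = -1 (attained at k = 2)
  C[0][1] = min over k of (A[0][0] + B[0][1] = 10 + 6 = 16, A[0][1] + B[1][1] = 5 + 4 = 9, A[0][2] + B[2][1] = -4 + -5 = -9) = -9 (attained at k = 2)
  C[0][2] = min over k of (A[0][0] + B[0][2] = 10 + 4 = 14, A[0][1] + B[1][2] = 5 + 5 = 10, A[0][2] + B[2][2] = -4 + 5 = 1) = 1 (attained at k = 2)
  C[1][0] = min over k of (A[1][0] + B[0][0] = -5 + 1 = -4, A[1][1] + B[1][0] = 1 + 7 = 8, A[1][2] + B[2][0] = 10 + 3 = 13) = -4 (attained at k = 0)
  C[1][1] = min over k of (A[1][0] + B[0][1] = -5 + 6 = 1, A[1][1] + B[1][1] = 1 + 4 = 5, A[1][2] + B[2][1] = 10 + -5 = 5) = 1 (attained at k = 0)
  C[1][2] = min over k of (A[1][0] + B[0][2] = -5 + 4 = -1, A[1][1] + B[1][2] = 1 + 5 = 6, A[1][2] + B[2][2] = 10 + 5 = 15) = -1 (attained at k = 0)
  C[2][0] = min over k of (A[2][0] + B[0][0] = -4 + 1 = -3, A[2][1] + B[1][0] = 9 + 7 = 16, A[2][2] + B[2][0] = 7 + 3 = 10) = -3 (attained at k = 0)
  C[2][1] = min over k of (A[2][0] + B[0][1] = -4 + 6 = 2, A[2][1] + B[1][1] = 9 + 4 = 13, A[2][2] + B[2][1] = 7 + -5 = 2) = 2 (attained at k = 0)
  C[2][2] = min over k of (A[2][0] + B[0][2] = -4 + 4 = 0, A[2][1] + B[1][2] = 9 + 5 = 14, A[2][2] + B[2][2] = 7 + 5 = 12) = 0 (attained at k = 0)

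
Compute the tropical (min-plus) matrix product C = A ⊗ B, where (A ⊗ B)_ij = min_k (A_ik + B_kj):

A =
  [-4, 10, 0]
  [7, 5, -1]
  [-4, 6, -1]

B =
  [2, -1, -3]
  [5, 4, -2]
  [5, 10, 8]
A ⊗ B =
  [-2, -5, -7]
  [4, 6, 3]
  [-2, -5, -7]

Apply the min-plus product entry-by-entry:
  C[0][0] = min over k of (A[0][0] + B[0][0] = -4 + 2 = -2, A[0][1] + B[1][0] = 10 + 5 = 15, A[0][2] + B[2][0] = 0 + 5 = 5) = -2 (attained at k = 0)
  C[0][1] = min over k of (A[0][0] + B[0][1] = -4 + -1 = -5, A[0][1] + B[1][1] = 10 + 4 = 14, A[0][2] + B[2][1] = 0 + 10 = 10) = -5 (attained at k = 0)
  C[0][2] = min over k of (A[0][0] + B[0][2] = -4 + -3 = -7, A[0][1] + B[1][2] = 10 + -2 = 8, A[0][2] + B[2][2] = 0 + 8 = 8) = -7 (attained at k = 0)
  C[1][0] = min over k of (A[1][0] + B[0][0] = 7 + 2 = 9, A[1][1] + B[1][0] = 5 + 5 = 10, A[1][2] + B[2][0] = -1 + 5 = 4) = 4 (attained at k = 2)
  C[1][1] = min over k of (A[1][0] + B[0][1] = 7 + -1 = 6, A[1][1] + B[1][1] = 5 + 4 = 9, A[1][2] + B[2][1] = -1 + 10 = 9) = 6 (attained at k = 0)
  C[1][2] = min over k of (A[1][0] + B[0][2] = 7 + -3 = 4, A[1][1] + B[1][2] = 5 + -2 = 3, A[1][2] + B[2][2] = -1 + 8 = 7) = 3 (attained at k = 1)
  C[2][0] = min over k of (A[2][0] + B[0][0] = -4 + 2 = -2, A[2][1] + B[1][0] = 6 + 5 = 11, A[2][2] + B[2][0] = -1 + 5 = 4) = -2 (attained at k = 0)
  C[2][1] = min over k of (A[2][0] + B[0][1] = -4 + -1 = -5, A[2][1] + B[1][1] = 6 + 4 = 10, A[2][2] + B[2][1] = -1 + 10 = 9) = -5 (attained at k = 0)
  C[2][2] = min over k of (A[2][0] + B[0][2] = -4 + -3 = -7, A[2][1] + B[1][2] = 6 + -2 = 4, A[2][2] + B[2][2] = -1 + 8 = 7) = -7 (attained at k = 0)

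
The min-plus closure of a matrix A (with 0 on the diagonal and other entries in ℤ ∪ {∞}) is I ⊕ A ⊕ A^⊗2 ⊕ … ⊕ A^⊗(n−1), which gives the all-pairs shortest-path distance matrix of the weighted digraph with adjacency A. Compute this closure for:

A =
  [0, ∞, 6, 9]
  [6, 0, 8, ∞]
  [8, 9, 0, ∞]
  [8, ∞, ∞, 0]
Closure =
  [0, 15, 6, 9]
  [6, 0, 8, 15]
  [8, 9, 0, 17]
  [8, 23, 14, 0]

This is the Floyd-Warshall all-pairs shortest-path computation. For each intermediate vertex k = 0, 1, …, 3, update dist[i][j] ← min(dist[i][j], dist[i][k] + dist[k][j]). The final matrix gives, for each (i, j), the minimum total weight of any directed path from i to j (possibly empty when i = j).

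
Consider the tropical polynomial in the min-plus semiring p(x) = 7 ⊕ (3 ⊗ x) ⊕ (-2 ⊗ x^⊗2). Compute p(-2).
p(-2) = -6

A tropical monomial a ⊗ x^⊗i evaluates to a + i · x. Evaluating each term at x = -2:
  Term 0 contributes 7 + 0 · -2 = 7
  Term 1 contributes 3 + 1 · -2 = 1
  Term 2 contributes -2 + 2 · -2 = -6
p(-2) = ⊕ of these = min[7, 1, -6] = -6.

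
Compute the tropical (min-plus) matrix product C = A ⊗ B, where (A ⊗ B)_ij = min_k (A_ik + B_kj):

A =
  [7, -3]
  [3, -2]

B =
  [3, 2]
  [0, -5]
A ⊗ B =
  [-3, -8]
  [-2, -7]

Apply the min-plus product entry-by-entry:
  C[0][0] = min over k of (A[0][0] + B[0][0] = 7 + 3 = 10, A[0][1] + B[1][0] = -3 + 0 = -3) = -3 (attained at k = 1)
  C[0][1] = min over k of (A[0][0] + B[0][1] = 7 + 2 = 9, A[0][1] + B[1][1] = -3 + -5 = -8) = -8 (attained at k = 1)
  C[1][0] = min over k of (A[1][0] + B[0][0] = 3 + 3 = 6, A[1][1] + B[1][0] = -2 + 0 = -2) = -2 (attained at k = 1)
  C[1][1] = min over k of (A[1][0] + B[0][1] = 3 + 2 = 5, A[1][1] + B[1][1] = -2 + -5 = -7) = -7 (attained at k = 1)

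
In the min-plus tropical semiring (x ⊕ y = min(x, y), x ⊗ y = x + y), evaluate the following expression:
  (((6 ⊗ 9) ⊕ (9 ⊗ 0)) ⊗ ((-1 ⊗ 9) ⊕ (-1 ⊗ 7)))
(((6 ⊗ 9) ⊕ (9 ⊗ 0)) ⊗ ((-1 ⊗ 9) ⊕ (-1 ⊗ 7))) = 15

Expand innermost to outermost. Recall ⊕ takes the minimum of its arguments and ⊗ takes their sum. Working out the expression (((6 ⊗ 9) ⊕ (9 ⊗ 0)) ⊗ ((-1 ⊗ 9) ⊕ (-1 ⊗ 7))) gives 15.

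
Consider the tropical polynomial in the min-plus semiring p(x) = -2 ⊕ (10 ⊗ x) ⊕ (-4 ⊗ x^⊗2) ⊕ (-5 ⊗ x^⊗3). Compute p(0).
p(0) = -5

A tropical monomial a ⊗ x^⊗i evaluates to a + i · x. Evaluating each term at x = 0:
  Term 0 contributes -2 + 0 · 0 = -2
  Term 1 contributes 10 + 1 · 0 = 10
  Term 2 contributes -4 + 2 · 0 = -4
  Term 3 contributes -5 + 3 · 0 = -5
p(0) = ⊕ of these = min[-2, 10, -4, -5] = -5.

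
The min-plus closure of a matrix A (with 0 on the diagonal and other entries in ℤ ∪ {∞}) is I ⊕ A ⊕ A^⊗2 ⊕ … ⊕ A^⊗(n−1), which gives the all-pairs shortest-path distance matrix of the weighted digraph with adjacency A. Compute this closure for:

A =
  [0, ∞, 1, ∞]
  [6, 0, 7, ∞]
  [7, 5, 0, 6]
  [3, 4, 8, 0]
Closure =
  [0, 6, 1, 7]
  [6, 0, 7, 13]
  [7, 5, 0, 6]
  [3, 4, 4, 0]

This is the Floyd-Warshall all-pairs shortest-path computation. For each intermediate vertex k = 0, 1, …, 3, update dist[i][j] ← min(dist[i][j], dist[i][k] + dist[k][j]). The final matrix gives, for each (i, j), the minimum total weight of any directed path from i to j (possibly empty when i = j).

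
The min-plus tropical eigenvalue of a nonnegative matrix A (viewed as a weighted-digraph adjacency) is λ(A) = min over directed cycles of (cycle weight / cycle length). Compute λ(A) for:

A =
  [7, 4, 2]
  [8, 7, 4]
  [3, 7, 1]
λ(A) = 1

Enumerate directed cycles and compute their means (weight / length). Sample:
  cycle 0 → 0: weight = 7, length = 1, mean = 7/1 ≈ 7.000
  cycle 1 → 1: weight = 7, length = 1, mean = 7/1 ≈ 7.000
  cycle 2 → 2: weight = 1, length = 1, mean = 1/1 ≈ 1.000
  cycle 0 → 1 → 0: weight = 12, length = 2, mean = 12/2 ≈ 6.000
  cycle 0 → 2 → 0: weight = 5, length = 2, mean = 5/2 ≈ 2.500
  cycle 1 → 0 → 1: weight = 12, length = 2, mean = 12/2 ≈ 6.000
Minimum mean = 1.000, attained e.g. along the cycle 2 → 2 with weight 1 and length 1. So λ(A) = 1/1 = 1.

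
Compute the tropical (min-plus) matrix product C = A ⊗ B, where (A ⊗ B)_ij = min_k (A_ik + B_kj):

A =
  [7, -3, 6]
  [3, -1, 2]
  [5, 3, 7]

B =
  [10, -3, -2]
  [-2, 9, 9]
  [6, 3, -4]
A ⊗ B =
  [-5, 4, 2]
  [-3, 0, -2]
  [1, 2, 3]

Apply the min-plus product entry-by-entry:
  C[0][0] = min over k of (A[0][0] + B[0][0] = 7 + 10 = 17, A[0][1] + B[1][0] = -3 + -2 = -5, A[0][2] + B[2][0] = 6 + 6 = 12) = -5 (attained at k = 1)
  C[0][1] = min over k of (A[0][0] + B[0][1] = 7 + -3 = 4, A[0][1] + B[1][1] = -3 + 9 = 6, A[0][2] + B[2][1] = 6 + 3 = 9) = 4 (attained at k = 0)
  C[0][2] = min over k of (A[0][0] + B[0][2] = 7 + -2 = 5, A[0][1] + B[1][2] = -3 + 9 = 6, A[0][2] + B[2][2] = 6 + -4 = 2) = 2 (attained at k = 2)
  C[1][0] = min over k of (A[1][0] + B[0][0] = 3 + 10 = 13, A[1][1] + B[1][0] = -1 + -2 = -3, A[1][2] + B[2][0] = 2 + 6 = 8) = -3 (attained at k = 1)
  C[1][1] = min over k of (A[1][0] + B[0][1] = 3 + -3 = 0, A[1][1] + B[1][1] = -1 + 9 = 8, A[1][2] + B[2][1] = 2 + 3 = 5) = 0 (attained at k = 0)
  C[1][2] = min over k of (A[1][0] + B[0][2] = 3 + -2 = 1, A[1][1] + B[1][2] = -1 + 9 = 8, A[1][2] + B[2][2] = 2 + -4 = -2) = -2 (attained at k = 2)
  C[2][0] = min over k of (A[2][0] + B[0][0] = 5 + 10 = 15, A[2][1] + B[1][0] = 3 + -2 = 1, A[2][2] + B[2][0] = 7 + 6 = 13) = 1 (attained at k = 1)
  C[2][1] = min over k of (A[2][0] + B[0][1] = 5 + -3 = 2, A[2][1] + B[1][1] = 3 + 9 = 12, A[2][2] + B[2][1] = 7 + 3 = 10) = 2 (attained at k = 0)
  C[2][2] = min over k of (A[2][0] + B[0][2] = 5 + -2 = 3, A[2][1] + B[1][2] = 3 + 9 = 12, A[2][2] + B[2][2] = 7 + -4 = 3) = 3 (attained at k = 0)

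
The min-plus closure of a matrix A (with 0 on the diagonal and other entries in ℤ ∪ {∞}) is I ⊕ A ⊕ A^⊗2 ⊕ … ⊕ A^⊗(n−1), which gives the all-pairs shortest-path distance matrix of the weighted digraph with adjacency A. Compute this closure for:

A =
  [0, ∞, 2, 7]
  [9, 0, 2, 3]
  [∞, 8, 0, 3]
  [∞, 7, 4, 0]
Closure =
  [0, 10, 2, 5]
  [9, 0, 2, 3]
  [17, 8, 0, 3]
  [16, 7, 4, 0]

This is the Floyd-Warshall all-pairs shortest-path computation. For each intermediate vertex k = 0, 1, …, 3, update dist[i][j] ← min(dist[i][j], dist[i][k] + dist[k][j]). The final matrix gives, for each (i, j), the minimum total weight of any directed path from i to j (possibly empty when i = j).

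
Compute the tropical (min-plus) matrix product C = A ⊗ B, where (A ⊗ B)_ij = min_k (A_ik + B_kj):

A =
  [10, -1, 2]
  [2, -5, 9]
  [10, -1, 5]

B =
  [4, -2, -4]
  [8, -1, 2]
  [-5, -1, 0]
A ⊗ B =
  [-3, -2, 1]
  [3, -6, -3]
  [0, -2, 1]

Apply the min-plus product entry-by-entry:
  C[0][0] = min over k of (A[0][0] + B[0][0] = 10 + 4 = 14, A[0][1] + B[1][0] = -1 + 8 = 7, A[0][2] + B[2][0] = 2 + -5 = -3) = -3 (attained at k = 2)
  C[0][1] = min over k of (A[0][0] + B[0][1] = 10 + -2 = 8, A[0][1] + B[1][1] = -1 + -1 = -2, A[0][2] + B[2][1] = 2 + -1 = 1) = -2 (attained at k = 1)
  C[0][2] = min over k of (A[0][0] + B[0][2] = 10 + -4 = 6, A[0][1] + B[1][2] = -1 + 2 = 1, A[0][2] + B[2][2] = 2 + 0 = 2) = 1 (attained at k = 1)
  C[1][0] = min over k of (A[1][0] + B[0][0] = 2 + 4 = 6, A[1][1] + B[1][0] = -5 + 8 = 3, A[1][2] + B[2][0] = 9 + -5 = 4) = 3 (attained at k = 1)
  C[1][1] = min over k of (A[1][0] + B[0][1] = 2 + -2 = 0, A[1][1] + B[1][1] = -5 + -1 = -6, A[1][2] + B[2][1] = 9 + -1 = 8) = -6 (attained at k = 1)
  C[1][2] = min over k of (A[1][0] + B[0][2] = 2 + -4 = -2, A[1][1] + B[1][2] = -5 + 2 = -3, A[1][2] + B[2][2] = 9 + 0 = 9) = -3 (attained at k = 1)
  C[2][0] = min over k of (A[2][0] + B[0][0] = 10 + 4 = 14, A[2][1] + B[1][0] = -1 + 8 = 7, A[2][2] + B[2][0] = 5 + -5 = 0) = 0 (attained at k = 2)
  C[2][1] = min over k of (A[2][0] + B[0][1] = 10 + -2 = 8, A[2][1] + B[1][1] = -1 + -1 = -2, A[2][2] + B[2][1] = 5 + -1 = 4) = -2 (attained at k = 1)
  C[2][2] = min over k of (A[2][0] + B[0][2] = 10 + -4 = 6, A[2][1] + B[1][2] = -1 + 2 = 1, A[2][2] + B[2][2] = 5 + 0 = 5) = 1 (attained at k = 1)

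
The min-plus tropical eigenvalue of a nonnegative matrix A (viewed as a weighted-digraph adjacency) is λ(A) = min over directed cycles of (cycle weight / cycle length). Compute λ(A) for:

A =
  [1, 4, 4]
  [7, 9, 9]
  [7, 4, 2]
λ(A) = 1

Enumerate directed cycles and compute their means (weight / length). Sample:
  cycle 0 → 0: weight = 1, length = 1, mean = 1/1 ≈ 1.000
  cycle 1 → 1: weight = 9, length = 1, mean = 9/1 ≈ 9.000
  cycle 2 → 2: weight = 2, length = 1, mean = 2/1 ≈ 2.000
  cycle 0 → 1 → 0: weight = 11, length = 2, mean = 11/2 ≈ 5.500
  cycle 0 → 2 → 0: weight = 11, length = 2, mean = 11/2 ≈ 5.500
  cycle 1 → 0 → 1: weight = 11, length = 2, mean = 11/2 ≈ 5.500
Minimum mean = 1.000, attained e.g. along the cycle 0 → 0 with weight 1 and length 1. So λ(A) = 1/1 = 1.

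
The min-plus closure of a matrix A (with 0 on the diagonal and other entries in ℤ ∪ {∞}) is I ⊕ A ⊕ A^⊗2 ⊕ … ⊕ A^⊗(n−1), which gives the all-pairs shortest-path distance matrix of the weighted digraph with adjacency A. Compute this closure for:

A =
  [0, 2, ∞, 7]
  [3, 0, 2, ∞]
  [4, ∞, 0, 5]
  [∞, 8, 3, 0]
Closure =
  [0, 2, 4, 7]
  [3, 0, 2, 7]
  [4, 6, 0, 5]
  [7, 8, 3, 0]

This is the Floyd-Warshall all-pairs shortest-path computation. For each intermediate vertex k = 0, 1, …, 3, update dist[i][j] ← min(dist[i][j], dist[i][k] + dist[k][j]). The final matrix gives, for each (i, j), the minimum total weight of any directed path from i to j (possibly empty when i = j).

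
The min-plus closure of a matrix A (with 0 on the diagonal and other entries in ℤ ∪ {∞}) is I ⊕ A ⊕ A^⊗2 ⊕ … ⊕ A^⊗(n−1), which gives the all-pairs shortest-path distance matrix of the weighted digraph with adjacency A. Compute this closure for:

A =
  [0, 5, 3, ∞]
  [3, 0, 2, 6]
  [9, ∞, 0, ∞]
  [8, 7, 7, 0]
Closure =
  [0, 5, 3, 11]
  [3, 0, 2, 6]
  [9, 14, 0, 20]
  [8, 7, 7, 0]

This is the Floyd-Warshall all-pairs shortest-path computation. For each intermediate vertex k = 0, 1, …, 3, update dist[i][j] ← min(dist[i][j], dist[i][k] + dist[k][j]). The final matrix gives, for each (i, j), the minimum total weight of any directed path from i to j (possibly empty when i = j).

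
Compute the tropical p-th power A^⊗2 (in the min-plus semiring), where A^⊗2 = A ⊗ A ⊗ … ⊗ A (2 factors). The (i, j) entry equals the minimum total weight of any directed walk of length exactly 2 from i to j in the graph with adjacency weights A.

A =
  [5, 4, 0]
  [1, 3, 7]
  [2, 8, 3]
A^⊗2 =
  [2, 7, 3]
  [4, 5, 1]
  [5, 6, 2]

Each entry (A^⊗2)_ij equals the minimum over all length-2 walks i = v_0 → v_1 → … → v_2 = j of Σ_t A[v_t][v_{t+1}]. For example, for (i, j) = (0, 2) we minimise over 3 possible intermediate vertex sequences; the minimum is 3, attained along the walk 0 → 2 → 2.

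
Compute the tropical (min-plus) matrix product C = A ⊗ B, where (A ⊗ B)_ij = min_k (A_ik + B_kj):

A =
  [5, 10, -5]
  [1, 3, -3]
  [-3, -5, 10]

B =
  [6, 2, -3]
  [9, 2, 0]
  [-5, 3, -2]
A ⊗ B =
  [-10, -2, -7]
  [-8, 0, -5]
  [3, -3, -6]

Apply the min-plus product entry-by-entry:
  C[0][0] = min over k of (A[0][0] + B[0][0] = 5 + 6 = 11, A[0][1] + B[1][0] = 10 + 9 = 19, A[0][2] + B[2][0] = -5 + -5 = -10) = -10 (attained at k = 2)
  C[0][1] = min over k of (A[0][0] + B[0][1] = 5 + 2 = 7, A[0][1] + B[1][1] = 10 + 2 = 12, A[0][2] + B[2][1] = -5 + 3 = -2) = -2 (attained at k = 2)
  C[0][2] = min over k of (A[0][0] + B[0][2] = 5 + -3 = 2, A[0][1] + B[1][2] = 10 + 0 = 10, A[0][2] + B[2][2] = -5 + -2 = -7) = -7 (attained at k = 2)
  C[1][0] = min over k of (A[1][0] + B[0][0] = 1 + 6 = 7, A[1][1] + B[1][0] = 3 + 9 = 12, A[1][2] + B[2][0] = -3 + -5 = -8) = -8 (attained at k = 2)
  C[1][1] = min over k of (A[1][0] + B[0][1] = 1 + 2 = 3, A[1][1] + B[1][1] = 3 + 2 = 5, A[1][2] + B[2][1] = -3 + 3 = 0) = 0 (attained at k = 2)
  C[1][2] = min over k of (A[1][0] + B[0][2] = 1 + -3 = -2, A[1][1] + B[1][2] = 3 + 0 = 3, A[1][2] + B[2][2] = -3 + -2 = -5) = -5 (attained at k = 2)
  C[2][0] = min over k of (A[2][0] + B[0][0] = -3 + 6 = 3, A[2][1] + B[1][0] = -5 + 9 = 4, A[2][2] + B[2][0] = 10 + -5 = 5) = 3 (attained at k = 0)
  C[2][1] = min over k of (A[2][0] + B[0][1] = -3 + 2 = -1, A[2][1] + B[1][1] = -5 + 2 = -3, A[2][2] + B[2][1] = 10 + 3 = 13) = -3 (attained at k = 1)
  C[2][2] = min over k of (A[2][0] + B[0][2] = -3 + -3 = -6, A[2][1] + B[1][2] = -5 + 0 = -5, A[2][2] + B[2][2] = 10 + -2 = 8) = -6 (attained at k = 0)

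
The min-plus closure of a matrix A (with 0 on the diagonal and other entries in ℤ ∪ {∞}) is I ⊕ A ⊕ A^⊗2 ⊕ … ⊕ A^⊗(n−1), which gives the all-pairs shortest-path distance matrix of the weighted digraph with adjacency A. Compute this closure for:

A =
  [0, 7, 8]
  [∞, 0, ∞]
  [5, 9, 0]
Closure =
  [0, 7, 8]
  [∞, 0, ∞]
  [5, 9, 0]

This is the Floyd-Warshall all-pairs shortest-path computation. For each intermediate vertex k = 0, 1, …, 2, update dist[i][j] ← min(dist[i][j], dist[i][k] + dist[k][j]). The final matrix gives, for each (i, j), the minimum total weight of any directed path from i to j (possibly empty when i = j).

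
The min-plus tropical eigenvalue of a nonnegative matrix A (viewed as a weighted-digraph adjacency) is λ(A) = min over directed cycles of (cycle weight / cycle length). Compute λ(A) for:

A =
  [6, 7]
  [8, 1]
λ(A) = 1

Enumerate directed cycles and compute their means (weight / length). Sample:
  cycle 0 → 0: weight = 6, length = 1, mean = 6/1 ≈ 6.000
  cycle 1 → 1: weight = 1, length = 1, mean = 1/1 ≈ 1.000
  cycle 0 → 1 → 0: weight = 15, length = 2, mean = 15/2 ≈ 7.500
  cycle 1 → 0 → 1: weight = 15, length = 2, mean = 15/2 ≈ 7.500
Minimum mean = 1.000, attained e.g. along the cycle 1 → 1 with weight 1 and length 1. So λ(A) = 1/1 = 1.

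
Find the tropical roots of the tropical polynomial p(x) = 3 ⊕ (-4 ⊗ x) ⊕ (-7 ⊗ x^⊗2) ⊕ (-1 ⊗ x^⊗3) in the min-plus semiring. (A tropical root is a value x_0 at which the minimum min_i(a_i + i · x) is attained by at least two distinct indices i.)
Roots: {-6, 3, 7}

Each tropical root is a break point of the lower envelope of the lines y = a_i + i · x (there are 4 lines, with slopes 0, 1, ..., 3). Only the lines that attain the minimum somewhere contribute to roots; other lines are dominated. Here the surviving (envelope) indices are i = 3, i = 2, i = 1, i = 0.
Intersections between consecutive envelope lines give the roots: for adjacent envelope indices i < j the intersection is x = (a_i − a_j) / (j − i). Reading off the sorted break points: {-6, 3, 7}.
Verification: at each break x_0, at least two indices attain the minimum of min_i(a_i + i · x_0).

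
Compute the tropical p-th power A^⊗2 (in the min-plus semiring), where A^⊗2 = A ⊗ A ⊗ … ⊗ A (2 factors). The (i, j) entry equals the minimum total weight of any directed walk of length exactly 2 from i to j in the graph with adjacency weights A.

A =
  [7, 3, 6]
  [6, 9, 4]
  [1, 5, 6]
A^⊗2 =
  [7, 10, 7]
  [5, 9, 10]
  [7, 4, 7]

Each entry (A^⊗2)_ij equals the minimum over all length-2 walks i = v_0 → v_1 → … → v_2 = j of Σ_t A[v_t][v_{t+1}]. For example, for (i, j) = (0, 2) we minimise over 3 possible intermediate vertex sequences; the minimum is 7, attained along the walk 0 → 1 → 2.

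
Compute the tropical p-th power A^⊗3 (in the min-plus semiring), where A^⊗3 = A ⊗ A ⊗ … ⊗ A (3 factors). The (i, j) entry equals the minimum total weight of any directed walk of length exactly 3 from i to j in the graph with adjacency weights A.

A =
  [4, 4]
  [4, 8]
A^⊗3 =
  [12, 12]
  [12, 12]

Each entry (A^⊗3)_ij equals the minimum over all length-3 walks i = v_0 → v_1 → … → v_3 = j of Σ_t A[v_t][v_{t+1}]. For example, for (i, j) = (0, 1) we minimise over 4 possible intermediate vertex sequences; the minimum is 12, attained along the walk 0 → 0 → 0 → 1.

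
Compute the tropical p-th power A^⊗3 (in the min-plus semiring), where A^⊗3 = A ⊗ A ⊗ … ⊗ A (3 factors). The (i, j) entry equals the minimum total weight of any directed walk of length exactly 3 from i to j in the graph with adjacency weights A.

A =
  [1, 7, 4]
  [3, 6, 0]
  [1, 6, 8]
A^⊗3 =
  [3, 9, 6]
  [2, 8, 5]
  [3, 9, 6]

Each entry (A^⊗3)_ij equals the minimum over all length-3 walks i = v_0 → v_1 → … → v_3 = j of Σ_t A[v_t][v_{t+1}]. For example, for (i, j) = (0, 2) we minimise over 9 possible intermediate vertex sequences; the minimum is 6, attained along the walk 0 → 0 → 0 → 2.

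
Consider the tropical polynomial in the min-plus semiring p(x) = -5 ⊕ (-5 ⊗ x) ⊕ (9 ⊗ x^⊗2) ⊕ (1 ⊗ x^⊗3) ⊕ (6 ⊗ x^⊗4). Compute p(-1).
p(-1) = -6

A tropical monomial a ⊗ x^⊗i evaluates to a + i · x. Evaluating each term at x = -1:
  Term 0 contributes -5 + 0 · -1 = -5
  Term 1 contributes -5 + 1 · -1 = -6
  Term 2 contributes 9 + 2 · -1 = 7
  Term 3 contributes 1 + 3 · -1 = -2
  Term 4 contributes 6 + 4 · -1 = 2
p(-1) = ⊕ of these = min[-5, -6, 7, -2, 2] = -6.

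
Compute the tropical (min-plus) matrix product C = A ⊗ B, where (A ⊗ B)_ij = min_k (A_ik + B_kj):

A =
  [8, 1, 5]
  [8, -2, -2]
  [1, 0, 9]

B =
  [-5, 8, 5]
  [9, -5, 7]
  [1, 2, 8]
A ⊗ B =
  [3, -4, 8]
  [-1, -7, 5]
  [-4, -5, 6]

Apply the min-plus product entry-by-entry:
  C[0][0] = min over k of (A[0][0] + B[0][0] = 8 + -5 = 3, A[0][1] + B[1][0] = 1 + 9 = 10, A[0][2] + B[2][0] = 5 + 1 = 6) = 3 (attained at k = 0)
  C[0][1] = min over k of (A[0][0] + B[0][1] = 8 + 8 = 16, A[0][1] + B[1][1] = 1 + -5 = -4, A[0][2] + B[2][1] = 5 + 2 = 7) = -4 (attained at k = 1)
  C[0][2] = min over k of (A[0][0] + B[0][2] = 8 + 5 = 13, A[0][1] + B[1][2] = 1 + 7 = 8, A[0][2] + B[2][2] = 5 + 8 = 13) = 8 (attained at k = 1)
  C[1][0] = min over k of (A[1][0] + B[0][0] = 8 + -5 = 3, A[1][1] + B[1][0] = -2 + 9 = 7, A[1][2] + B[2][0] = -2 + 1 = -1) = -1 (attained at k = 2)
  C[1][1] = min over k of (A[1][0] + B[0][1] = 8 + 8 = 16, A[1][1] + B[1][1] = -2 + -5 = -7, A[1][2] + B[2][1] = -2 + 2 = 0) = -7 (attained at k = 1)
  C[1][2] = min over k of (A[1][0] + B[0][2] = 8 + 5 = 13, A[1][1] + B[1][2] = -2 + 7 = 5, A[1][2] + B[2][2] = -2 + 8 = 6) = 5 (attained at k = 1)
  C[2][0] = min over k of (A[2][0] + B[0][0] = 1 + -5 = -4, A[2][1] + B[1][0] = 0 + 9 = 9, A[2][2] + B[2][0] = 9 + 1 = 10) = -4 (attained at k = 0)
  C[2][1] = min over k of (A[2][0] + B[0][1] = 1 + 8 = 9, A[2][1] + B[1][1] = 0 + -5 = -5, A[2][2] + B[2][1] = 9 + 2 = 11) = -5 (attained at k = 1)
  C[2][2] = min over k of (A[2][0] + B[0][2] = 1 + 5 = 6, A[2][1] + B[1][2] = 0 + 7 = 7, A[2][2] + B[2][2] = 9 + 8 = 17) = 6 (attained at k = 0)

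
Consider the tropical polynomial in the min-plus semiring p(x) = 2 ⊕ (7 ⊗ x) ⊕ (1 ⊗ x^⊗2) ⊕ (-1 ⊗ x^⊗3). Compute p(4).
p(4) = 2

A tropical monomial a ⊗ x^⊗i evaluates to a + i · x. Evaluating each term at x = 4:
  Term 0 contributes 2 + 0 · 4 = 2
  Term 1 contributes 7 + 1 · 4 = 11
  Term 2 contributes 1 + 2 · 4 = 9
  Term 3 contributes -1 + 3 · 4 = 11
p(4) = ⊕ of these = min[2, 11, 9, 11] = 2.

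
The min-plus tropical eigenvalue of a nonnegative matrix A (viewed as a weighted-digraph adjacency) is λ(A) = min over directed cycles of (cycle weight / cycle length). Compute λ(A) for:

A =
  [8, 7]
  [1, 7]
λ(A) = 4

Enumerate directed cycles and compute their means (weight / length). Sample:
  cycle 0 → 0: weight = 8, length = 1, mean = 8/1 ≈ 8.000
  cycle 1 → 1: weight = 7, length = 1, mean = 7/1 ≈ 7.000
  cycle 0 → 1 → 0: weight = 8, length = 2, mean = 8/2 ≈ 4.000
  cycle 1 → 0 → 1: weight = 8, length = 2, mean = 8/2 ≈ 4.000
Minimum mean = 4.000, attained e.g. along the cycle 0 → 1 → 0 with weight 8 and length 2. So λ(A) = 8/2 = 4.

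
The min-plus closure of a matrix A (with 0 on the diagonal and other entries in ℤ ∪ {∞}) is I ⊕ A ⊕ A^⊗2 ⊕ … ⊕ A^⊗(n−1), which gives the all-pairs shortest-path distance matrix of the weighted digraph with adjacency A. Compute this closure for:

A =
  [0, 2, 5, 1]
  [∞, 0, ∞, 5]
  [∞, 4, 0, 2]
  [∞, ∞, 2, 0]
Closure =
  [0, 2, 3, 1]
  [∞, 0, 7, 5]
  [∞, 4, 0, 2]
  [∞, 6, 2, 0]

This is the Floyd-Warshall all-pairs shortest-path computation. For each intermediate vertex k = 0, 1, …, 3, update dist[i][j] ← min(dist[i][j], dist[i][k] + dist[k][j]). The final matrix gives, for each (i, j), the minimum total weight of any directed path from i to j (possibly empty when i = j).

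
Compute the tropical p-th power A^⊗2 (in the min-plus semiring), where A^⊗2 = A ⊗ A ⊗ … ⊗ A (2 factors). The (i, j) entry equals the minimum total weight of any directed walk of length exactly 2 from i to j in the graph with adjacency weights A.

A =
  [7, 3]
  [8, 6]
A^⊗2 =
  [11, 9]
  [14, 11]

Each entry (A^⊗2)_ij equals the minimum over all length-2 walks i = v_0 → v_1 → … → v_2 = j of Σ_t A[v_t][v_{t+1}]. For example, for (i, j) = (0, 1) we minimise over 2 possible intermediate vertex sequences; the minimum is 9, attained along the walk 0 → 1 → 1.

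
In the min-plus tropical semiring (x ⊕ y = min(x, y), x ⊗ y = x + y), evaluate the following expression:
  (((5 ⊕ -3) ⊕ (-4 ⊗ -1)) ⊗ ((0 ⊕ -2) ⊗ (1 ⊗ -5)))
(((5 ⊕ -3) ⊕ (-4 ⊗ -1)) ⊗ ((0 ⊕ -2) ⊗ (1 ⊗ -5))) = -11

Expand innermost to outermost. Recall ⊕ takes the minimum of its arguments and ⊗ takes their sum. Working out the expression (((5 ⊕ -3) ⊕ (-4 ⊗ -1)) ⊗ ((0 ⊕ -2) ⊗ (1 ⊗ -5))) gives -11.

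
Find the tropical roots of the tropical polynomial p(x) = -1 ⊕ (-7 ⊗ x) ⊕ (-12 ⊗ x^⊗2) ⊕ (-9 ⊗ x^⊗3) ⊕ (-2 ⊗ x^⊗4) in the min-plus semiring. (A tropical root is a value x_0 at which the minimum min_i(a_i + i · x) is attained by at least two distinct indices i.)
Roots: {-7, -3, 5, 6}

Each tropical root is a break point of the lower envelope of the lines y = a_i + i · x (there are 5 lines, with slopes 0, 1, ..., 4). Only the lines that attain the minimum somewhere contribute to roots; other lines are dominated. Here the surviving (envelope) indices are i = 4, i = 3, i = 2, i = 1, i = 0.
Intersections between consecutive envelope lines give the roots: for adjacent envelope indices i < j the intersection is x = (a_i − a_j) / (j − i). Reading off the sorted break points: {-7, -3, 5, 6}.
Verification: at each break x_0, at least two indices attain the minimum of min_i(a_i + i · x_0).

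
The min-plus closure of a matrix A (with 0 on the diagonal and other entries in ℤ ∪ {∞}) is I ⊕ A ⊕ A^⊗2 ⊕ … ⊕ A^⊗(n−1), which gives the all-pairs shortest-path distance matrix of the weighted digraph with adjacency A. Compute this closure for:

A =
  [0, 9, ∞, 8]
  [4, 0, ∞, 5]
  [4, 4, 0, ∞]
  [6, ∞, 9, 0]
Closure =
  [0, 9, 17, 8]
  [4, 0, 14, 5]
  [4, 4, 0, 9]
  [6, 13, 9, 0]

This is the Floyd-Warshall all-pairs shortest-path computation. For each intermediate vertex k = 0, 1, …, 3, update dist[i][j] ← min(dist[i][j], dist[i][k] + dist[k][j]). The final matrix gives, for each (i, j), the minimum total weight of any directed path from i to j (possibly empty when i = j).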